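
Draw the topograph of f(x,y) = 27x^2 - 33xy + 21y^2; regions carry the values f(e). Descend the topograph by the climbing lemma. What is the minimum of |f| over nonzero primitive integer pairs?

translate: b→21 (≡-33 mod 54), so (27,-33,21)→(27,21,15)
flip: (27,21,15)→(15,-21,27)
translate: b→9 (≡-21 mod 30), so (15,-21,27)→(15,9,21)
reduced (well bottom): (15,9,21) with a≤c, −a<b≤a
well minimum = a = 15

15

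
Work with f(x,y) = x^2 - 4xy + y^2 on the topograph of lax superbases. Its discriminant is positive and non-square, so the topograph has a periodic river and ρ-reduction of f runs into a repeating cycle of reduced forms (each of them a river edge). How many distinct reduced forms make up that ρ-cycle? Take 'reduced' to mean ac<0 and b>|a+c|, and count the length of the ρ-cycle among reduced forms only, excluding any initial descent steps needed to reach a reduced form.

D = 12, ⌊√D⌋ = 3
descent: ρ → (1,2,-2)  [lands on river]
river: ρ → (-2,2,1)
ρ-cycle length = 2 (tail of 1 descent step not counted)

2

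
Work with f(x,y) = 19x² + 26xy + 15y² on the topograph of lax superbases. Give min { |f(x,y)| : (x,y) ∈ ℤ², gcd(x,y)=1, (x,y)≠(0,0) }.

translate: b→-12 (≡26 mod 38), so (19,26,15)→(19,-12,8)
flip: (19,-12,8)→(8,12,19)
translate: b→-4 (≡12 mod 16), so (8,12,19)→(8,-4,15)
reduced (well bottom): (8,-4,15) with a≤c, −a<b≤a
well minimum = a = 8

8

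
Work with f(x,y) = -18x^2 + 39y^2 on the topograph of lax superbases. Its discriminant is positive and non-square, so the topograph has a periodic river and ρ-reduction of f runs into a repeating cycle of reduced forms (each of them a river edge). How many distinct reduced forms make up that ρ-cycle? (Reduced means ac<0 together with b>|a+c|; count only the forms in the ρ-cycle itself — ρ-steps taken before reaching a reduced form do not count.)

D = 2808, ⌊√D⌋ = 52
descent: ρ → (39,0,-18)
descent: ρ → (-18,36,21)  [lands on river]
river: ρ → (21,48,-6)
river: ρ → (-6,48,21)
river: ρ → (21,36,-18)
ρ-cycle length = 4 (tail of 2 descent steps not counted)

4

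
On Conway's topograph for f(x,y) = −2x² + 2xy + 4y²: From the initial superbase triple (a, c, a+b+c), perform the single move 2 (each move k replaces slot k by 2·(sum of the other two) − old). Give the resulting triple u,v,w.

start (-2,4,4) = (f(1,0),f(0,1),f(1,1))
replace slot 2: 2·((-2)+4) − 4 = 0 → (-2,0,4)

-2,0,4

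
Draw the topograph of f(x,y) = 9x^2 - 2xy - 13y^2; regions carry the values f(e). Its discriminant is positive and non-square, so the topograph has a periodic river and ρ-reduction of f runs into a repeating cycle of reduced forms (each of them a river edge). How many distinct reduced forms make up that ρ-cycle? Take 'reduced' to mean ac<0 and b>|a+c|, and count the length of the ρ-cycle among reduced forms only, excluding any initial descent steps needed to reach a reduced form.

D = 472, ⌊√D⌋ = 21
descent: ρ → (-13,2,9)
descent: ρ → (9,16,-6)  [lands on river]
river: ρ → (-6,20,3)
river: ρ → (3,16,-18)
river: ρ → (-18,20,1)
river: ρ → (1,20,-18)
river: ρ → (-18,16,3)
river: ρ → (3,20,-6)
river: ρ → (-6,16,9)
river: ρ → (9,20,-2)
river: ρ → (-2,20,9)
ρ-cycle length = 10 (tail of 2 descent steps not counted)

10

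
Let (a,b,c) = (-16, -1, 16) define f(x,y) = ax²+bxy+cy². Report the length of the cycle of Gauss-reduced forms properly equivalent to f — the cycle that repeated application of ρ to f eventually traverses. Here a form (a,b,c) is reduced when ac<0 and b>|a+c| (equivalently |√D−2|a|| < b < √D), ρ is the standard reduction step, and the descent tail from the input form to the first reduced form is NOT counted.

D = 1025, ⌊√D⌋ = 32
descent: ρ → (16,1,-16)  [lands on river]
river: ρ → (-16,31,1)
river: ρ → (1,31,-16)
river: ρ → (-16,1,16)
river: ρ → (16,31,-1)
river: ρ → (-1,31,16)
ρ-cycle length = 6 (tail of 1 descent step not counted)

6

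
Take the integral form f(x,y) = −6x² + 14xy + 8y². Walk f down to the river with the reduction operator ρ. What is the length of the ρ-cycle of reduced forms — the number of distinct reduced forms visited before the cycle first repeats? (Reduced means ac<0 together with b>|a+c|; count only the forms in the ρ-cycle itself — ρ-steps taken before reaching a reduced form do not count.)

D = 388, ⌊√D⌋ = 19
river: ρ → (8,18,-2)
river: ρ → (-2,18,8)
river: ρ → (8,14,-6)
river: ρ → (-6,10,12)
river: ρ → (12,14,-4)
river: ρ → (-4,18,4)
river: ρ → (4,14,-12)
river: ρ → (-12,10,6)
river: ρ → (6,14,-8)
river: ρ → (-8,18,2)
river: ρ → (2,18,-8)
river: ρ → (-8,14,6)
river: ρ → (6,10,-12)
river: ρ → (-12,14,4)
river: ρ → (4,18,-4)
river: ρ → (-4,14,12)
river: ρ → (12,10,-6)
river: ρ → (-6,14,8)
ρ-cycle length = 18 (tail of 0 descent steps not counted)

18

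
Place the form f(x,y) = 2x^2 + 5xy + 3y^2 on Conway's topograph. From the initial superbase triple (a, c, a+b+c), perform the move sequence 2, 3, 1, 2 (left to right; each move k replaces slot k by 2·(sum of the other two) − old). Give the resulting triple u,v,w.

start (2,3,10) = (f(1,0),f(0,1),f(1,1))
replace slot 2: 2·(2+10) − 3 = 21 → (2,21,10)
replace slot 3: 2·(2+21) − 10 = 36 → (2,21,36)
replace slot 1: 2·(21+36) − 2 = 112 → (112,21,36)
replace slot 2: 2·(112+36) − 21 = 275 → (112,275,36)

112,275,36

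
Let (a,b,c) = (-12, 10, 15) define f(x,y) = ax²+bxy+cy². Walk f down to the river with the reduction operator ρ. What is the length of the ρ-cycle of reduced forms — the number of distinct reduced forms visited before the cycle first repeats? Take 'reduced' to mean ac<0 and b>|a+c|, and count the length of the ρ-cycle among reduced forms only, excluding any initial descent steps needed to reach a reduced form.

D = 820, ⌊√D⌋ = 28
river: ρ → (15,20,-7)
river: ρ → (-7,22,12)
river: ρ → (12,26,-3)
river: ρ → (-3,28,3)
river: ρ → (3,26,-12)
river: ρ → (-12,22,7)
river: ρ → (7,20,-15)
river: ρ → (-15,10,12)
river: ρ → (12,14,-13)
river: ρ → (-13,12,13)
river: ρ → (13,14,-12)
river: ρ → (-12,10,15)
ρ-cycle length = 12 (tail of 0 descent steps not counted)

12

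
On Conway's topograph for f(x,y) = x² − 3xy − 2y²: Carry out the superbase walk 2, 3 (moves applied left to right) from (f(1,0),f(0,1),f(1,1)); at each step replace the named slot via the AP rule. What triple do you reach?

start (1,-2,-4) = (f(1,0),f(0,1),f(1,1))
replace slot 2: 2·(1+(-4)) − (-2) = -4 → (1,-4,-4)
replace slot 3: 2·(1+(-4)) − (-4) = -2 → (1,-4,-2)

1,-4,-2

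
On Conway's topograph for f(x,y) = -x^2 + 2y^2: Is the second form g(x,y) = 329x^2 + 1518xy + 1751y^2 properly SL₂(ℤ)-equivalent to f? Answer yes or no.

D₁ = 8, D₂ = 8
river cycle of f (length 2): (-1, 2, 1), (1, 2, -1)
river cycle of g (length 2): (-1, 2, 1), (1, 2, -1)
cycles coincide ⇒ equivalent

yes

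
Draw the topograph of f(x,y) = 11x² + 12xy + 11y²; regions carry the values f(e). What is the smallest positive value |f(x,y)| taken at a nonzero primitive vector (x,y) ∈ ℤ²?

translate: b→-10 (≡12 mod 22), so (11,12,11)→(11,-10,10)
flip: (11,-10,10)→(10,10,11)
reduced (well bottom): (10,10,11) with a≤c, −a<b≤a
well minimum = a = 10

10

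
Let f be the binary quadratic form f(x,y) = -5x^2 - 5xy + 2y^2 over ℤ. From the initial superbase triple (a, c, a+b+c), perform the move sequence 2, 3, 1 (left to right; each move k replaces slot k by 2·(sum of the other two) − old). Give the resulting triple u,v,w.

start (-5,2,-8) = (f(1,0),f(0,1),f(1,1))
replace slot 2: 2·((-5)+(-8)) − 2 = -28 → (-5,-28,-8)
replace slot 3: 2·((-5)+(-28)) − (-8) = -58 → (-5,-28,-58)
replace slot 1: 2·((-28)+(-58)) − (-5) = -167 → (-167,-28,-58)

-167,-28,-58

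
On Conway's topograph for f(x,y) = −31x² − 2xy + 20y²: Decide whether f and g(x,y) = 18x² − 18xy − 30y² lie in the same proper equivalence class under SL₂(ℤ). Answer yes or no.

D₁ = 2484, D₂ = 2484
river cycle of f (length 10): (20, 42, -9), (-9, 48, 5), (5, 42, -36), (-36, 30, 11), (11, 36, -27), (-27, 18, 20), (20, 22, -25), (-25, 28, 17), (17, 40, -13), (-13, 38, 20)
river cycle of g (length 4): (-30, 18, 18), (18, 18, -30), (-30, 42, 6), (6, 42, -30)
cycles differ ⇒ inequivalent

no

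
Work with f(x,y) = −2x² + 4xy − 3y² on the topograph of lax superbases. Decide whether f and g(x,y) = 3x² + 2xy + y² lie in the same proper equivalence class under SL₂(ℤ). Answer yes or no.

D₁ = -8, D₂ = -8
f is negative-definite; reduce −f:
−f: translate: b→0 (≡-4 mod 4), so (2,-4,3)→(2,0,1)
−f: flip: (2,0,1)→(1,0,2)
−f: reduced (well bottom): (1,0,2) with a≤c, −a<b≤a
flip sign back: reduced form of f is (-1,0,-2)
g: flip: (3,2,1)→(1,-2,3)
g: translate: b→0 (≡-2 mod 2), so (1,-2,3)→(1,0,2)
g: reduced (well bottom): (1,0,2) with a≤c, −a<b≤a
reduced forms (-1, 0, -2) vs (1, 0, 2) ⇒ inequivalent

no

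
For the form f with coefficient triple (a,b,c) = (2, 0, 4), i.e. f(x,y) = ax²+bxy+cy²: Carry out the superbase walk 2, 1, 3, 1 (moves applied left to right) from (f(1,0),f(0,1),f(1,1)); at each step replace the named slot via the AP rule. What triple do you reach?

start (2,4,6) = (f(1,0),f(0,1),f(1,1))
replace slot 2: 2·(2+6) − 4 = 12 → (2,12,6)
replace slot 1: 2·(12+6) − 2 = 34 → (34,12,6)
replace slot 3: 2·(34+12) − 6 = 86 → (34,12,86)
replace slot 1: 2·(12+86) − 34 = 162 → (162,12,86)

162,12,86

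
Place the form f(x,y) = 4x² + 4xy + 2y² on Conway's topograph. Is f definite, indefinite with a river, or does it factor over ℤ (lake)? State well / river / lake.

D = b²−4ac = 4² − 4·4·2 = -16
D < 0 ⇒ definite ⇒ every region one sign ⇒ single well

well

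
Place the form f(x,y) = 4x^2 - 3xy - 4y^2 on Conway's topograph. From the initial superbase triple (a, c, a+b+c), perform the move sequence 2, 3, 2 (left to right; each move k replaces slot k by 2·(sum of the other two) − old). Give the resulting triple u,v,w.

start (4,-4,-3) = (f(1,0),f(0,1),f(1,1))
replace slot 2: 2·(4+(-3)) − (-4) = 6 → (4,6,-3)
replace slot 3: 2·(4+6) − (-3) = 23 → (4,6,23)
replace slot 2: 2·(4+23) − 6 = 48 → (4,48,23)

4,48,23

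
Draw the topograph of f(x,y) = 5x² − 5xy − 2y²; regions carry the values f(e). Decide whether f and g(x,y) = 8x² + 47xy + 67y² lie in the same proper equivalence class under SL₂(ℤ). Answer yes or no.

D₁ = 65, D₂ = 65
river cycle of f (length 6): (-2, 5, 5), (5, 5, -2), (-2, 7, 2), (2, 5, -5), (-5, 5, 2), (2, 7, -2)
river cycle of g (length 6): (-2, 5, 5), (5, 5, -2), (-2, 7, 2), (2, 5, -5), (-5, 5, 2), (2, 7, -2)
cycles coincide ⇒ equivalent

yes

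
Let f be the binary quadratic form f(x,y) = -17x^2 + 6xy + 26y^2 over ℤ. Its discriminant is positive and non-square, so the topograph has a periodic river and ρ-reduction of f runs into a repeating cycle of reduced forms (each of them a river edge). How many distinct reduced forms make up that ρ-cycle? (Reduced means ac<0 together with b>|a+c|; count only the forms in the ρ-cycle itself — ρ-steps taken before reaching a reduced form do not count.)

D = 1804, ⌊√D⌋ = 42
descent: ρ → (26,-6,-17)
descent: ρ → (-17,40,3)  [lands on river]
river: ρ → (3,38,-30)
river: ρ → (-30,22,11)
river: ρ → (11,22,-30)
river: ρ → (-30,38,3)
river: ρ → (3,40,-17)
river: ρ → (-17,28,15)
river: ρ → (15,32,-13)
river: ρ → (-13,20,27)
river: ρ → (27,34,-6)
river: ρ → (-6,38,15)
river: ρ → (15,22,-22)
river: ρ → (-22,22,15)
river: ρ → (15,38,-6)
river: ρ → (-6,34,27)
river: ρ → (27,20,-13)
river: ρ → (-13,32,15)
river: ρ → (15,28,-17)
ρ-cycle length = 18 (tail of 2 descent steps not counted)

18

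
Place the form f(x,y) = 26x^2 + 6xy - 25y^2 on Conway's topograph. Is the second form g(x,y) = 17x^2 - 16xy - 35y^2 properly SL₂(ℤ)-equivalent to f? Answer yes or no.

D₁ = 2636, D₂ = 2636
river cycle of f (length 10): (-25, 44, 7), (7, 40, -37), (-37, 34, 10), (10, 46, -13), (-13, 32, 31), (31, 30, -14), (-14, 26, 35), (35, 44, -5), (-5, 46, 26), (26, 6, -25)
river cycle of g (length 6): (17, 18, -34), (-34, 50, 1), (1, 50, -34), (-34, 18, 17), (17, 50, -2), (-2, 50, 17)
cycles differ ⇒ inequivalent

no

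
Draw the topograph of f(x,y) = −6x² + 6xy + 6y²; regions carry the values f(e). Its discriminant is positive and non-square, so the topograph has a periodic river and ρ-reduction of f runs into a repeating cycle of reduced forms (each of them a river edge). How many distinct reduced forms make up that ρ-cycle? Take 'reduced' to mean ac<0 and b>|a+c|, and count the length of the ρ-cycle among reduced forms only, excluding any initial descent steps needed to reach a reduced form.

D = 180, ⌊√D⌋ = 13
river: ρ → (6,6,-6)
river: ρ → (-6,6,6)
ρ-cycle length = 2 (tail of 0 descent steps not counted)

2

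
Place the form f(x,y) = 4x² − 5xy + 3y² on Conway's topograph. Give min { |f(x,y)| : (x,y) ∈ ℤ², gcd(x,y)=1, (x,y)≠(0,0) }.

translate: b→3 (≡-5 mod 8), so (4,-5,3)→(4,3,2)
flip: (4,3,2)→(2,-3,4)
translate: b→1 (≡-3 mod 4), so (2,-3,4)→(2,1,3)
reduced (well bottom): (2,1,3) with a≤c, −a<b≤a
well minimum = a = 2

2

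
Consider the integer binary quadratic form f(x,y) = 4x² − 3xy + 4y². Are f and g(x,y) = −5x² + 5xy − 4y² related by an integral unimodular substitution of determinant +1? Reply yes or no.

D₁ = -55, D₂ = -55
f: flip: (4,-3,4)→(4,3,4)
f: reduced (well bottom): (4,3,4) with a≤c, −a<b≤a
g is negative-definite; reduce −g:
−g: translate: b→5 (≡-5 mod 10), so (5,-5,4)→(5,5,4)
−g: flip: (5,5,4)→(4,-5,5)
−g: translate: b→3 (≡-5 mod 8), so (4,-5,5)→(4,3,4)
−g: reduced (well bottom): (4,3,4) with a≤c, −a<b≤a
flip sign back: reduced form of g is (-4,-3,-4)
reduced forms (4, 3, 4) vs (-4, -3, -4) ⇒ inequivalent

no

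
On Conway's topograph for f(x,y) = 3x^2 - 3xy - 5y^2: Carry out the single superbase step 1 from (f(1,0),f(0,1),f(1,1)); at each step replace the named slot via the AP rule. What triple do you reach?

start (3,-5,-5) = (f(1,0),f(0,1),f(1,1))
replace slot 1: 2·((-5)+(-5)) − 3 = -23 → (-23,-5,-5)

-23,-5,-5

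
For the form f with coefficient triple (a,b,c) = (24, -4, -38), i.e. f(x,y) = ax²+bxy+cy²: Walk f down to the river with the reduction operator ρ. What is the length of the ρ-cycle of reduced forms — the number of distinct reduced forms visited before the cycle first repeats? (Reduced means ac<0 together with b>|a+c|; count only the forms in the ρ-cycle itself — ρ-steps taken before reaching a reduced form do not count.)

D = 3664, ⌊√D⌋ = 60
descent: ρ → (-38,4,24)
descent: ρ → (24,44,-18)  [lands on river]
river: ρ → (-18,28,40)
river: ρ → (40,52,-6)
river: ρ → (-6,56,22)
river: ρ → (22,32,-30)
river: ρ → (-30,28,24)
river: ρ → (24,20,-34)
river: ρ → (-34,48,10)
river: ρ → (10,52,-24)
river: ρ → (-24,44,18)
river: ρ → (18,28,-40)
river: ρ → (-40,52,6)
river: ρ → (6,56,-22)
river: ρ → (-22,32,30)
river: ρ → (30,28,-24)
river: ρ → (-24,20,34)
river: ρ → (34,48,-10)
river: ρ → (-10,52,24)
ρ-cycle length = 18 (tail of 2 descent steps not counted)

18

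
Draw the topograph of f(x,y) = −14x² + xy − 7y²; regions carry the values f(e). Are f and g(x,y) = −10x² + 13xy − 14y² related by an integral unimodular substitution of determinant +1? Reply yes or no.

D₁ = -391, D₂ = -391
f is negative-definite; reduce −f:
−f: flip: (14,-1,7)→(7,1,14)
−f: reduced (well bottom): (7,1,14) with a≤c, −a<b≤a
flip sign back: reduced form of f is (-7,-1,-14)
g is negative-definite; reduce −g:
−g: translate: b→7 (≡-13 mod 20), so (10,-13,14)→(10,7,11)
−g: reduced (well bottom): (10,7,11) with a≤c, −a<b≤a
flip sign back: reduced form of g is (-10,-7,-11)
reduced forms (-7, -1, -14) vs (-10, -7, -11) ⇒ inequivalent

no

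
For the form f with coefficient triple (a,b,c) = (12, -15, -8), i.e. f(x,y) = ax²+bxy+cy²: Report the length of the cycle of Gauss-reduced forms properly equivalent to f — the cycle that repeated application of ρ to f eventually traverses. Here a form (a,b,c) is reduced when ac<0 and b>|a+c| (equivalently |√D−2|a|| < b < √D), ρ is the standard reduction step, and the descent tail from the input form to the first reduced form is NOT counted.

D = 609, ⌊√D⌋ = 24
descent: ρ → (-8,15,12)  [lands on river]
river: ρ → (12,9,-11)
river: ρ → (-11,13,10)
river: ρ → (10,7,-14)
river: ρ → (-14,21,3)
river: ρ → (3,21,-14)
river: ρ → (-14,7,10)
river: ρ → (10,13,-11)
river: ρ → (-11,9,12)
river: ρ → (12,15,-8)
river: ρ → (-8,17,10)
river: ρ → (10,23,-2)
river: ρ → (-2,21,21)
river: ρ → (21,21,-2)
river: ρ → (-2,23,10)
river: ρ → (10,17,-8)
ρ-cycle length = 16 (tail of 1 descent step not counted)

16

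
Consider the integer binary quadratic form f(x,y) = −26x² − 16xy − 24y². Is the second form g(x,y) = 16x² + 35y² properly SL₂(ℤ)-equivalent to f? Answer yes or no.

D₁ = -2240, D₂ = -2240
f is negative-definite; reduce −f:
−f: flip: (26,16,24)→(24,-16,26)
−f: reduced (well bottom): (24,-16,26) with a≤c, −a<b≤a
flip sign back: reduced form of f is (-24,16,-26)
g: reduced (well bottom): (16,0,35) with a≤c, −a<b≤a
reduced forms (-24, 16, -26) vs (16, 0, 35) ⇒ inequivalent

no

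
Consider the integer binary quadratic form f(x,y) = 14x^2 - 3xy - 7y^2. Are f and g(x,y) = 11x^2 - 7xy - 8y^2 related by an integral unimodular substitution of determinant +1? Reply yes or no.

D₁ = 401, D₂ = 401
river cycle of f (length 10): (-7, 17, 4), (4, 15, -11), (-11, 7, 8), (8, 9, -10), (-10, 11, 7), (7, 17, -4), (-4, 15, 11), (11, 7, -8), (-8, 9, 10), (10, 11, -7)
river cycle of g (length 10): (-8, 7, 11), (11, 15, -4), (-4, 17, 7), (7, 11, -10), (-10, 9, 8), (8, 7, -11), (-11, 15, 4), (4, 17, -7), (-7, 11, 10), (10, 9, -8)
cycles differ ⇒ inequivalent

no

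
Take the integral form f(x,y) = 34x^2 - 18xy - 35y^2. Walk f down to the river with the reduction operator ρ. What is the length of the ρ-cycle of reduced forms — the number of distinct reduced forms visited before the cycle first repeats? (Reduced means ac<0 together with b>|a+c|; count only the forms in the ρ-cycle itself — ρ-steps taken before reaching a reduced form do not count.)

D = 5084, ⌊√D⌋ = 71
descent: ρ → (-35,18,34)  [lands on river]
river: ρ → (34,50,-19)
river: ρ → (-19,64,13)
river: ρ → (13,66,-14)
river: ρ → (-14,46,53)
river: ρ → (53,60,-7)
river: ρ → (-7,66,26)
river: ρ → (26,38,-35)
river: ρ → (-35,32,29)
river: ρ → (29,26,-38)
river: ρ → (-38,50,17)
river: ρ → (17,52,-35)
ρ-cycle length = 12 (tail of 1 descent step not counted)

12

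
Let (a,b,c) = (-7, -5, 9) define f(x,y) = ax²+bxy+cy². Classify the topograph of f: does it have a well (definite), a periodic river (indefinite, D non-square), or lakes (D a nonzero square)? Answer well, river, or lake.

D = b²−4ac = (-5)² − 4·(-7)·9 = 277
D > 0 non-square ⇒ indefinite ⇒ periodic river

river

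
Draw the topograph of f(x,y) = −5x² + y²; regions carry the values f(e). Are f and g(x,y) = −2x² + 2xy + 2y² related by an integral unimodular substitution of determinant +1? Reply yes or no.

D₁ = 20, D₂ = 20
river cycle of f (length 2): (1, 4, -1), (-1, 4, 1)
river cycle of g (length 2): (2, 2, -2), (-2, 2, 2)
cycles differ ⇒ inequivalent

no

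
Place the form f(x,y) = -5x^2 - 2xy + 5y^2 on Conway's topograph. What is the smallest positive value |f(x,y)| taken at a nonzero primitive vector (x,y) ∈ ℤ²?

descent: ρ → (5,2,-5)  [lands on river]
river: ρ → (-5,8,2)
river: ρ → (2,8,-5)
river: ρ → (-5,2,5)
river: ρ → (5,8,-2)
river: ρ → (-2,8,5)
closes: descent 1, river 6
min |a| on river = 2

2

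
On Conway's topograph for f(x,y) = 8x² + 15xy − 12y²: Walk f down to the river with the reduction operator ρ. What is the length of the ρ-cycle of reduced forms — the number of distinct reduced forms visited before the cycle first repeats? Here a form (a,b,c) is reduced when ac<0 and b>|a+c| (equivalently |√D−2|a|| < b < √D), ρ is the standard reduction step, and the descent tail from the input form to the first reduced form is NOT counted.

D = 609, ⌊√D⌋ = 24
river: ρ → (-12,9,11)
river: ρ → (11,13,-10)
river: ρ → (-10,7,14)
river: ρ → (14,21,-3)
river: ρ → (-3,21,14)
river: ρ → (14,7,-10)
river: ρ → (-10,13,11)
river: ρ → (11,9,-12)
river: ρ → (-12,15,8)
river: ρ → (8,17,-10)
river: ρ → (-10,23,2)
river: ρ → (2,21,-21)
river: ρ → (-21,21,2)
river: ρ → (2,23,-10)
river: ρ → (-10,17,8)
river: ρ → (8,15,-12)
ρ-cycle length = 16 (tail of 0 descent steps not counted)

16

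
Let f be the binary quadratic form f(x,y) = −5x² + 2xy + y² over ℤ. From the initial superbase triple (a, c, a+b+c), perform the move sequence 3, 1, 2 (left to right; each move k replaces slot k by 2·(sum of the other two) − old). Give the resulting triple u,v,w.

start (-5,1,-2) = (f(1,0),f(0,1),f(1,1))
replace slot 3: 2·((-5)+1) − (-2) = -6 → (-5,1,-6)
replace slot 1: 2·(1+(-6)) − (-5) = -5 → (-5,1,-6)
replace slot 2: 2·((-5)+(-6)) − 1 = -23 → (-5,-23,-6)

-5,-23,-6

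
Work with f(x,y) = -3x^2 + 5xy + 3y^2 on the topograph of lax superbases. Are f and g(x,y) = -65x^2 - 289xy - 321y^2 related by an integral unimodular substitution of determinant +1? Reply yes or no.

D₁ = 61, D₂ = 61
river cycle of f (length 6): (3, 7, -1), (-1, 7, 3), (3, 5, -3), (-3, 7, 1), (1, 7, -3), (-3, 5, 3)
river cycle of g (length 6): (-3, 5, 3), (3, 7, -1), (-1, 7, 3), (3, 5, -3), (-3, 7, 1), (1, 7, -3)
cycles coincide ⇒ equivalent

yes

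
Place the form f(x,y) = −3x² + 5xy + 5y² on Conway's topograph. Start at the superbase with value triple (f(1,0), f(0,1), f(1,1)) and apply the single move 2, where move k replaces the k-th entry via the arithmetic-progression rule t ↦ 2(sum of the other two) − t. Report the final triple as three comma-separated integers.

start (-3,5,7) = (f(1,0),f(0,1),f(1,1))
replace slot 2: 2·((-3)+7) − 5 = 3 → (-3,3,7)

-3,3,7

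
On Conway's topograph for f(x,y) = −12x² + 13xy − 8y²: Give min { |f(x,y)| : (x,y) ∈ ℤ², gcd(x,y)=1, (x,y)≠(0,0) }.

translate: b→11 (≡-13 mod 24), so (12,-13,8)→(12,11,7)
flip: (12,11,7)→(7,-11,12)
translate: b→3 (≡-11 mod 14), so (7,-11,12)→(7,3,8)
reduced (well bottom): (7,3,8) with a≤c, −a<b≤a
well minimum |f| = |-7| = 7 (negative-definite)

7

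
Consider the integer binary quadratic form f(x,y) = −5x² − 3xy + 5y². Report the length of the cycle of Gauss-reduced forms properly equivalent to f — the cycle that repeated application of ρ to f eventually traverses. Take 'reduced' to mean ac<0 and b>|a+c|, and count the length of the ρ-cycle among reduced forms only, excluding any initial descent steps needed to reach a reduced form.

D = 109, ⌊√D⌋ = 10
descent: ρ → (5,3,-5)  [lands on river]
river: ρ → (-5,7,3)
river: ρ → (3,5,-7)
river: ρ → (-7,9,1)
river: ρ → (1,9,-7)
river: ρ → (-7,5,3)
river: ρ → (3,7,-5)
river: ρ → (-5,3,5)
river: ρ → (5,7,-3)
river: ρ → (-3,5,7)
river: ρ → (7,9,-1)
river: ρ → (-1,9,7)
river: ρ → (7,5,-3)
river: ρ → (-3,7,5)
ρ-cycle length = 14 (tail of 1 descent step not counted)

14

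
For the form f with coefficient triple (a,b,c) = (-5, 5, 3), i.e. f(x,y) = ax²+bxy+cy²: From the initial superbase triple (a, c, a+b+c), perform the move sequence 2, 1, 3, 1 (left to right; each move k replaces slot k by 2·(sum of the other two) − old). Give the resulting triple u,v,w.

start (-5,3,3) = (f(1,0),f(0,1),f(1,1))
replace slot 2: 2·((-5)+3) − 3 = -7 → (-5,-7,3)
replace slot 1: 2·((-7)+3) − (-5) = -3 → (-3,-7,3)
replace slot 3: 2·((-3)+(-7)) − 3 = -23 → (-3,-7,-23)
replace slot 1: 2·((-7)+(-23)) − (-3) = -57 → (-57,-7,-23)

-57,-7,-23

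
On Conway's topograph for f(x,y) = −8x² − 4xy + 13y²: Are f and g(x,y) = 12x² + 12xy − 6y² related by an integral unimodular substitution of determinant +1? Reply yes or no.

D₁ = 432, D₂ = 432
river cycle of f (length 8): (-8, 12, 9), (9, 6, -11), (-11, 16, 4), (4, 16, -11), (-11, 6, 9), (9, 12, -8), (-8, 20, 1), (1, 20, -8)
river cycle of g (length 2): (-6, 12, 12), (12, 12, -6)
cycles differ ⇒ inequivalent

no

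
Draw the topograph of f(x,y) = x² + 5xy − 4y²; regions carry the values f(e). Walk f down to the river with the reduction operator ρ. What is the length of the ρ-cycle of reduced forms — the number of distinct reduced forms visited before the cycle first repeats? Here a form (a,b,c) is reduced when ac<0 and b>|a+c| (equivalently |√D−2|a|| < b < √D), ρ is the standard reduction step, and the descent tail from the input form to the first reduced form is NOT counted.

D = 41, ⌊√D⌋ = 6
river: ρ → (-4,3,2)
river: ρ → (2,5,-2)
river: ρ → (-2,3,4)
river: ρ → (4,5,-1)
river: ρ → (-1,5,4)
river: ρ → (4,3,-2)
river: ρ → (-2,5,2)
river: ρ → (2,3,-4)
river: ρ → (-4,5,1)
river: ρ → (1,5,-4)
ρ-cycle length = 10 (tail of 0 descent steps not counted)

10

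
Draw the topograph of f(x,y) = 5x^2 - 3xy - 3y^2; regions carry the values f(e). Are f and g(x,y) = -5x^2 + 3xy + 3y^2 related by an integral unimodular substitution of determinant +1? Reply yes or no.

D₁ = 69, D₂ = 69
river cycle of f (length 4): (-3, 3, 5), (5, 7, -1), (-1, 7, 5), (5, 3, -3)
river cycle of g (length 4): (3, 3, -5), (-5, 7, 1), (1, 7, -5), (-5, 3, 3)
cycles differ ⇒ inequivalent

no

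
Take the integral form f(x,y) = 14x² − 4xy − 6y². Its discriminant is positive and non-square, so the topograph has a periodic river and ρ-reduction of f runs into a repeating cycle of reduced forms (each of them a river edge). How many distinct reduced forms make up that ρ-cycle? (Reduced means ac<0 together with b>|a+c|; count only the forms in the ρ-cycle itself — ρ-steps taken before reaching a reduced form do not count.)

D = 352, ⌊√D⌋ = 18
descent: ρ → (-6,16,4)  [lands on river]
river: ρ → (4,16,-6)
river: ρ → (-6,8,12)
river: ρ → (12,16,-2)
river: ρ → (-2,16,12)
river: ρ → (12,8,-6)
ρ-cycle length = 6 (tail of 1 descent step not counted)

6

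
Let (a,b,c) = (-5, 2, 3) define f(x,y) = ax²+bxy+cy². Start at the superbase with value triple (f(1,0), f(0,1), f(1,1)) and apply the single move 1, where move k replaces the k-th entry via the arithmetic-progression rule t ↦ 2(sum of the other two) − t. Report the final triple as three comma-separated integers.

start (-5,3,0) = (f(1,0),f(0,1),f(1,1))
replace slot 1: 2·(3+0) − (-5) = 11 → (11,3,0)

11,3,0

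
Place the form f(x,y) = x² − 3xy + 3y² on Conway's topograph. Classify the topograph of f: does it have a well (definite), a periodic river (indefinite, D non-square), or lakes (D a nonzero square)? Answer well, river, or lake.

D = b²−4ac = (-3)² − 4·1·3 = -3
D < 0 ⇒ definite ⇒ every region one sign ⇒ single well

well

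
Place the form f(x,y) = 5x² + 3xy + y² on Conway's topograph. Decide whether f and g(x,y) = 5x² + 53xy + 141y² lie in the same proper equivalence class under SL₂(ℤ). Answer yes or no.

D₁ = -11, D₂ = -11
f: flip: (5,3,1)→(1,-3,5)
f: translate: b→1 (≡-3 mod 2), so (1,-3,5)→(1,1,3)
f: reduced (well bottom): (1,1,3) with a≤c, −a<b≤a
g: translate: b→3 (≡53 mod 10), so (5,53,141)→(5,3,1)
g: flip: (5,3,1)→(1,-3,5)
g: translate: b→1 (≡-3 mod 2), so (1,-3,5)→(1,1,3)
g: reduced (well bottom): (1,1,3) with a≤c, −a<b≤a
reduced forms (1, 1, 3) vs (1, 1, 3) ⇒ equivalent

yes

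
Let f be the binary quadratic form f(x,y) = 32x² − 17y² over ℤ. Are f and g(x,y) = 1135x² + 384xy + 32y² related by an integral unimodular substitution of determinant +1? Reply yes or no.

D₁ = 2176, D₂ = 2176
river cycle of f (length 10): (-17, 34, 15), (15, 26, -25), (-25, 24, 16), (16, 40, -9), (-9, 32, 32), (32, 32, -9), (-9, 40, 16), (16, 24, -25), (-25, 26, 15), (15, 34, -17)
river cycle of g (length 10): (-17, 34, 15), (15, 26, -25), (-25, 24, 16), (16, 40, -9), (-9, 32, 32), (32, 32, -9), (-9, 40, 16), (16, 24, -25), (-25, 26, 15), (15, 34, -17)
cycles coincide ⇒ equivalent

yes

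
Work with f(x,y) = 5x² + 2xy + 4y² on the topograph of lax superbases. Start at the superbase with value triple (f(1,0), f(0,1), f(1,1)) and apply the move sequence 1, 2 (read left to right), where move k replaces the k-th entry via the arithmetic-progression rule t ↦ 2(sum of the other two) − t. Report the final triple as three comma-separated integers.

start (5,4,11) = (f(1,0),f(0,1),f(1,1))
replace slot 1: 2·(4+11) − 5 = 25 → (25,4,11)
replace slot 2: 2·(25+11) − 4 = 68 → (25,68,11)

25,68,11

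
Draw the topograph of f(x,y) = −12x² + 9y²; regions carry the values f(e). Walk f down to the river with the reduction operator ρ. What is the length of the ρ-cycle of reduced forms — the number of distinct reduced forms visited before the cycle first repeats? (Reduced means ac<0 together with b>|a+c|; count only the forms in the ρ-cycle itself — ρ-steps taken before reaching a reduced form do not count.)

D = 432, ⌊√D⌋ = 20
descent: ρ → (9,18,-3)  [lands on river]
river: ρ → (-3,18,9)
ρ-cycle length = 2 (tail of 1 descent step not counted)

2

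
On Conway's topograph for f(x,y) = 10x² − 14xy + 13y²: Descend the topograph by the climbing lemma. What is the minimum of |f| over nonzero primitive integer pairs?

translate: b→6 (≡-14 mod 20), so (10,-14,13)→(10,6,9)
flip: (10,6,9)→(9,-6,10)
reduced (well bottom): (9,-6,10) with a≤c, −a<b≤a
well minimum = a = 9

9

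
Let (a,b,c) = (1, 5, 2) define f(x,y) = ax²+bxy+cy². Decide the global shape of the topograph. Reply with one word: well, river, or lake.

D = b²−4ac = 5² − 4·1·2 = 17
D > 0 non-square ⇒ indefinite ⇒ periodic river

river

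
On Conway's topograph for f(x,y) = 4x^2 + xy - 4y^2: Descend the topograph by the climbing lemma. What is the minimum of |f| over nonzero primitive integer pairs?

river: ρ → (-4,7,1)
river: ρ → (1,7,-4)
river: ρ → (-4,1,4)
river: ρ → (4,7,-1)
river: ρ → (-1,7,4)
river: ρ → (4,1,-4)
closes: descent 0, river 6
min |a| on river = 1

1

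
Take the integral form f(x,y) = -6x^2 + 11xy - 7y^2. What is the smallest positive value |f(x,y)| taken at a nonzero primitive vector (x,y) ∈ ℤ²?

translate: b→1 (≡-11 mod 12), so (6,-11,7)→(6,1,2)
flip: (6,1,2)→(2,-1,6)
reduced (well bottom): (2,-1,6) with a≤c, −a<b≤a
well minimum |f| = |-2| = 2 (negative-definite)

2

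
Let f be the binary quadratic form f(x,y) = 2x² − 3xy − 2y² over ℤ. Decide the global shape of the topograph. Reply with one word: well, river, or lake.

D = b²−4ac = (-3)² − 4·2·(-2) = 25
D = 5² is a perfect square ⇒ form factors over ℤ ⇒ lakes

lake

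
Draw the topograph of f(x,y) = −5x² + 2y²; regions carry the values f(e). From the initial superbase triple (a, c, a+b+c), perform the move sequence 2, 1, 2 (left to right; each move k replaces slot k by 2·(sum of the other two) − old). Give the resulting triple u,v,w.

start (-5,2,-3) = (f(1,0),f(0,1),f(1,1))
replace slot 2: 2·((-5)+(-3)) − 2 = -18 → (-5,-18,-3)
replace slot 1: 2·((-18)+(-3)) − (-5) = -37 → (-37,-18,-3)
replace slot 2: 2·((-37)+(-3)) − (-18) = -62 → (-37,-62,-3)

-37,-62,-3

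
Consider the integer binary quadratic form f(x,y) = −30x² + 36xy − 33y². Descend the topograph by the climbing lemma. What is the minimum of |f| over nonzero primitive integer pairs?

translate: b→24 (≡-36 mod 60), so (30,-36,33)→(30,24,27)
flip: (30,24,27)→(27,-24,30)
reduced (well bottom): (27,-24,30) with a≤c, −a<b≤a
well minimum |f| = |-27| = 27 (negative-definite)

27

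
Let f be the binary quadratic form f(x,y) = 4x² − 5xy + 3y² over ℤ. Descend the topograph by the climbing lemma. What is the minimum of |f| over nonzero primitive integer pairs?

translate: b→3 (≡-5 mod 8), so (4,-5,3)→(4,3,2)
flip: (4,3,2)→(2,-3,4)
translate: b→1 (≡-3 mod 4), so (2,-3,4)→(2,1,3)
reduced (well bottom): (2,1,3) with a≤c, −a<b≤a
well minimum = a = 2

2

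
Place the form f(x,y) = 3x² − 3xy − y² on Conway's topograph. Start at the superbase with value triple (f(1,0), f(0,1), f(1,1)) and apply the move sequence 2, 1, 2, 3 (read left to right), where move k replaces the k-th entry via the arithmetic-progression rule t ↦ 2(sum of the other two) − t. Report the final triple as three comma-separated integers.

start (3,-1,-1) = (f(1,0),f(0,1),f(1,1))
replace slot 2: 2·(3+(-1)) − (-1) = 5 → (3,5,-1)
replace slot 1: 2·(5+(-1)) − 3 = 5 → (5,5,-1)
replace slot 2: 2·(5+(-1)) − 5 = 3 → (5,3,-1)
replace slot 3: 2·(5+3) − (-1) = 17 → (5,3,17)

5,3,17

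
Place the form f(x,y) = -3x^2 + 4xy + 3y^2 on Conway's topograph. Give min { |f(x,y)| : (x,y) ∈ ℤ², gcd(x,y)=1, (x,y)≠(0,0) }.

river: ρ → (3,2,-4)
river: ρ → (-4,6,1)
river: ρ → (1,6,-4)
river: ρ → (-4,2,3)
river: ρ → (3,4,-3)
river: ρ → (-3,2,4)
river: ρ → (4,6,-1)
river: ρ → (-1,6,4)
river: ρ → (4,2,-3)
river: ρ → (-3,4,3)
closes: descent 0, river 10
min |a| on river = 1

1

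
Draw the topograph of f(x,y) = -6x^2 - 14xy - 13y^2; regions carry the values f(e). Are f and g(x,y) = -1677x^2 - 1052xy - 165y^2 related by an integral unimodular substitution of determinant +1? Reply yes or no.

D₁ = -116, D₂ = -116
f is negative-definite; reduce −f:
−f: translate: b→2 (≡14 mod 12), so (6,14,13)→(6,2,5)
−f: flip: (6,2,5)→(5,-2,6)
−f: reduced (well bottom): (5,-2,6) with a≤c, −a<b≤a
flip sign back: reduced form of f is (-5,2,-6)
g is negative-definite; reduce −g:
−g: flip: (1677,1052,165)→(165,-1052,1677)
−g: translate: b→-62 (≡-1052 mod 330), so (165,-1052,1677)→(165,-62,6)
−g: flip: (165,-62,6)→(6,62,165)
−g: translate: b→2 (≡62 mod 12), so (6,62,165)→(6,2,5)
−g: flip: (6,2,5)→(5,-2,6)
−g: reduced (well bottom): (5,-2,6) with a≤c, −a<b≤a
flip sign back: reduced form of g is (-5,2,-6)
reduced forms (-5, 2, -6) vs (-5, 2, -6) ⇒ equivalent

yes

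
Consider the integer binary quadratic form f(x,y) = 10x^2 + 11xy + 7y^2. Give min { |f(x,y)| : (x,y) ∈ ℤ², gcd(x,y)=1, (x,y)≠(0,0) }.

translate: b→-9 (≡11 mod 20), so (10,11,7)→(10,-9,6)
flip: (10,-9,6)→(6,9,10)
translate: b→-3 (≡9 mod 12), so (6,9,10)→(6,-3,7)
reduced (well bottom): (6,-3,7) with a≤c, −a<b≤a
well minimum = a = 6

6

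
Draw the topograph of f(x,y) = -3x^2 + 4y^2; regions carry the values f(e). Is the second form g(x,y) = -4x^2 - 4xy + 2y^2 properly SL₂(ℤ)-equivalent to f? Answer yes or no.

D₁ = 48, D₂ = 48
river cycle of f (length 2): (-3, 6, 1), (1, 6, -3)
river cycle of g (length 2): (2, 4, -4), (-4, 4, 2)
cycles differ ⇒ inequivalent

no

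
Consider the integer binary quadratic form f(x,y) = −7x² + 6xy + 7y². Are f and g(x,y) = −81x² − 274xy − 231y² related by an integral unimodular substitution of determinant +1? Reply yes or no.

D₁ = 232, D₂ = 232
river cycle of f (length 14): (7, 8, -6), (-6, 4, 9), (9, 14, -1), (-1, 14, 9), (9, 4, -6), (-6, 8, 7), (7, 6, -7), (-7, 8, 6), (6, 4, -9), (-9, 14, 1), … (4 more)
river cycle of g (length 14): (-7, 6, 7), (7, 8, -6), (-6, 4, 9), (9, 14, -1), (-1, 14, 9), (9, 4, -6), (-6, 8, 7), (7, 6, -7), (-7, 8, 6), (6, 4, -9), … (4 more)
cycles coincide ⇒ equivalent

yes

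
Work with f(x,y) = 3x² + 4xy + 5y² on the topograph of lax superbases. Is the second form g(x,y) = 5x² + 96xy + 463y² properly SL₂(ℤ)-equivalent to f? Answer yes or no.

D₁ = -44, D₂ = -44
f: translate: b→-2 (≡4 mod 6), so (3,4,5)→(3,-2,4)
f: reduced (well bottom): (3,-2,4) with a≤c, −a<b≤a
g: translate: b→-4 (≡96 mod 10), so (5,96,463)→(5,-4,3)
g: flip: (5,-4,3)→(3,4,5)
g: translate: b→-2 (≡4 mod 6), so (3,4,5)→(3,-2,4)
g: reduced (well bottom): (3,-2,4) with a≤c, −a<b≤a
reduced forms (3, -2, 4) vs (3, -2, 4) ⇒ equivalent

yes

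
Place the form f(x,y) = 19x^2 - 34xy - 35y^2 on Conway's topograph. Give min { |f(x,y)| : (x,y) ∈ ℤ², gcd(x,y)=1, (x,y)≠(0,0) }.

descent: ρ → (-35,34,19)  [lands on river]
river: ρ → (19,42,-27)
river: ρ → (-27,12,34)
river: ρ → (34,56,-5)
river: ρ → (-5,54,45)
river: ρ → (45,36,-14)
river: ρ → (-14,48,27)
river: ρ → (27,60,-2)
river: ρ → (-2,60,27)
river: ρ → (27,48,-14)
river: ρ → (-14,36,45)
river: ρ → (45,54,-5)
river: ρ → (-5,56,34)
river: ρ → (34,12,-27)
river: ρ → (-27,42,19)
river: ρ → (19,34,-35)
river: ρ → (-35,36,18)
river: ρ → (18,36,-35)
closes: descent 1, river 18
min |a| on river = 2

2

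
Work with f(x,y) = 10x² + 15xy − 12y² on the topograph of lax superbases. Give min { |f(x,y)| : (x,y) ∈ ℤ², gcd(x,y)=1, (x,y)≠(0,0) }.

river: ρ → (-12,9,13)
river: ρ → (13,17,-8)
river: ρ → (-8,15,15)
river: ρ → (15,15,-8)
river: ρ → (-8,17,13)
river: ρ → (13,9,-12)
river: ρ → (-12,15,10)
river: ρ → (10,25,-2)
river: ρ → (-2,23,22)
river: ρ → (22,21,-3)
river: ρ → (-3,21,22)
river: ρ → (22,23,-2)
river: ρ → (-2,25,10)
river: ρ → (10,15,-12)
closes: descent 0, river 14
min |a| on river = 2

2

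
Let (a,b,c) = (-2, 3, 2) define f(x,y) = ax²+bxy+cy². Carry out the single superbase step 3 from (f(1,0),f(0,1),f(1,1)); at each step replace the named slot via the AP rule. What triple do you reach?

start (-2,2,3) = (f(1,0),f(0,1),f(1,1))
replace slot 3: 2·((-2)+2) − 3 = -3 → (-2,2,-3)

-2,2,-3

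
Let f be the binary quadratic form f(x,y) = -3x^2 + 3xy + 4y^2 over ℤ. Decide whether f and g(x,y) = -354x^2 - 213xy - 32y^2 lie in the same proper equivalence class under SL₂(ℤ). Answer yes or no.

D₁ = 57, D₂ = 57
river cycle of f (length 6): (4, 5, -2), (-2, 7, 1), (1, 7, -2), (-2, 5, 4), (4, 3, -3), (-3, 3, 4)
river cycle of g (length 6): (-3, 3, 4), (4, 5, -2), (-2, 7, 1), (1, 7, -2), (-2, 5, 4), (4, 3, -3)
cycles coincide ⇒ equivalent

yes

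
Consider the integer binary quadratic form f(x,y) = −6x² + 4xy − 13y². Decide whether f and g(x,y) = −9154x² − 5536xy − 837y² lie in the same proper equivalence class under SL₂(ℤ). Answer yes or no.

D₁ = -296, D₂ = -296
f is negative-definite; reduce −f:
−f: reduced (well bottom): (6,-4,13) with a≤c, −a<b≤a
flip sign back: reduced form of f is (-6,4,-13)
g is negative-definite; reduce −g:
−g: flip: (9154,5536,837)→(837,-5536,9154)
−g: translate: b→-514 (≡-5536 mod 1674), so (837,-5536,9154)→(837,-514,79)
−g: flip: (837,-514,79)→(79,514,837)
−g: translate: b→40 (≡514 mod 158), so (79,514,837)→(79,40,6)
−g: flip: (79,40,6)→(6,-40,79)
−g: translate: b→-4 (≡-40 mod 12), so (6,-40,79)→(6,-4,13)
−g: reduced (well bottom): (6,-4,13) with a≤c, −a<b≤a
flip sign back: reduced form of g is (-6,4,-13)
reduced forms (-6, 4, -13) vs (-6, 4, -13) ⇒ equivalent

yes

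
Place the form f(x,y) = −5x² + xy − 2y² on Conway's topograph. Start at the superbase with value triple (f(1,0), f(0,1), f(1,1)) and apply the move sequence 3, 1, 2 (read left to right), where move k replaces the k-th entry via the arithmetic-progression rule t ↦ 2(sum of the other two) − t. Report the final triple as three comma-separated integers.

start (-5,-2,-6) = (f(1,0),f(0,1),f(1,1))
replace slot 3: 2·((-5)+(-2)) − (-6) = -8 → (-5,-2,-8)
replace slot 1: 2·((-2)+(-8)) − (-5) = -15 → (-15,-2,-8)
replace slot 2: 2·((-15)+(-8)) − (-2) = -44 → (-15,-44,-8)

-15,-44,-8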